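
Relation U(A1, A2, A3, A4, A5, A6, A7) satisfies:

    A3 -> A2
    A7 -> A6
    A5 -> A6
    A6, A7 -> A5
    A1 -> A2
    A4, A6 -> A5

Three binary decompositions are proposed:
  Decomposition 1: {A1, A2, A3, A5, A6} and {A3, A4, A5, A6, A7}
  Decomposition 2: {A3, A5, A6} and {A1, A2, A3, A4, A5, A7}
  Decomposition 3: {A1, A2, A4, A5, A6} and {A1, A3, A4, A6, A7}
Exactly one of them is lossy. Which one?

Decomposition 1: common = {A3, A5, A6}, closure = {A2, A3, A5, A6} → lossy.
Decomposition 2: common = {A3, A5}, closure = {A2, A3, A5, A6} → lossless.
Decomposition 3: common = {A1, A4, A6}, closure = {A1, A2, A4, A5, A6} → lossless.

Decomposition 1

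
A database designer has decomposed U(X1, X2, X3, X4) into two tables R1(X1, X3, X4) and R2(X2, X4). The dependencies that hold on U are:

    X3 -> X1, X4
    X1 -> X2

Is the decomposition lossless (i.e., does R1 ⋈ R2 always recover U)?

Common attributes: R1 ∩ R2 = {X4}.
No dependency enlarges {X4}, so (X4)⁺ = {X4}.
The closure contains neither all of R1 = {X1, X3, X4} nor all of R2 = {X2, X4}, so the common attributes are not a superkey of either fragment. The join is lossy.

No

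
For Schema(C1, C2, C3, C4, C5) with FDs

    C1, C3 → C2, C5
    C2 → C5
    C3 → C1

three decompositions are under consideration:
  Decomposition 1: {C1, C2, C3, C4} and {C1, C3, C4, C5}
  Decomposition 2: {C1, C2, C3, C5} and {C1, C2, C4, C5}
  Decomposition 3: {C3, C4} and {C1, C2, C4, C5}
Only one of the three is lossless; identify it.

Decomposition 1

Decomposition 1: common = {C1, C3, C4}, closure = {C1, C2, C3, C4, C5} → lossless.
Decomposition 2: common = {C1, C2, C5}, closure = {C1, C2, C5} → lossy.
Decomposition 3: common = {C4}, closure = {C4} → lossy.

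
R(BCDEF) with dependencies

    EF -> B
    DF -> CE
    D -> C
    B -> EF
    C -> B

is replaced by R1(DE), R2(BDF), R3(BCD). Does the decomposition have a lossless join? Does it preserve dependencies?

Lossless test (chase): Rows 1 and 2 agree on D; apply D→C and equate their C entries. Rows 1 and 3 agree on D; apply D→C and equate their C entries. Rows 2 and 3 agree on B; apply B→EF and equate their EF entries. Rows 1 and 2 agree on C; apply C→B and equate their B entries. Rows 1 and 2 agree on B; apply B→EF and equate their EF entries. Row 1 is now all distinguished symbols — the join is lossless.
Dependency preservation: the restricted closure of {EF} across the fragments never reaches {B}, so EF → B cannot be enforced without a join — not preserved.

lossless but not dependency-preserving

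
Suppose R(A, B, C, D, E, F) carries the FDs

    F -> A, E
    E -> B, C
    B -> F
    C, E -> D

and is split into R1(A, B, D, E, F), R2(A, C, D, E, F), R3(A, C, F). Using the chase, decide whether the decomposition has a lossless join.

Yes

Chase test. Columns are A, B, C, D, E, F; row i has aⱼ where attribute j ∈ Ri, else bᵢⱼ.
Initial tableau (one row per fragment):
  row 1: a1 a2 b13 a4 a5 a6
  row 2: a1 b22 a3 a4 a5 a6
  row 3: a1 b32 a3 b34 b35 a6
Rows 1 and 3 agree on F; apply F→A, E and equate their A, E entries.
Rows 1 and 2 agree on E; apply E→B, C and equate their B, C entries.
Rows 1 and 3 agree on E; apply E→B, C and equate their B, C entries.
Rows 1 and 3 agree on C, E; apply C, E→D and equate their D entries.
Row 1 is now all distinguished symbols — the join is lossless.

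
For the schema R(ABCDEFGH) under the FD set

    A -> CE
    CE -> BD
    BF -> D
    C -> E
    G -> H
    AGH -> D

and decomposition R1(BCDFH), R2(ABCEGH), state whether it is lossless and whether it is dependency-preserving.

Lossless test: (BCH)⁺ = {BCDEH}, which is a superkey of neither fragment — lossy.
Dependency preservation: CE → BD; AGH → D are not contained in any single fragment, but the restricted closure of each left-hand side across the fragments still reaches the right-hand side; the remaining FDs each lie inside some fragment. All dependencies are preserved.

lossy but dependency-preserving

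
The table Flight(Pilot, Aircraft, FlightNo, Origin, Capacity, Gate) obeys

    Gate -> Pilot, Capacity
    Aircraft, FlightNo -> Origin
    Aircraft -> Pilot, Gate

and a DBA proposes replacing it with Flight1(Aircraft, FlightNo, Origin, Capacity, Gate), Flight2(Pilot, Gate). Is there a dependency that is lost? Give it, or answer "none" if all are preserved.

none

Gate → Pilot, Capacity: restricted closure across fragments reaches Pilot, Capacity.
Aircraft, FlightNo → Origin lies within Flight1.
Aircraft → Pilot, Gate: restricted closure across fragments reaches Pilot, Gate.
Every dependency is enforceable on the fragments, so the decomposition is dependency-preserving.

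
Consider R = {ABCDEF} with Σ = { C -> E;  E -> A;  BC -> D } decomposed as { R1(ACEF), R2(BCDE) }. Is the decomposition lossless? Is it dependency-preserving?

lossy but dependency-preserving

Lossless test: (CE)⁺ = {ACE}, which is a superkey of neither fragment — lossy.
Dependency preservation: every FD's attributes lie within a single fragment, so each can be enforced locally — preserved.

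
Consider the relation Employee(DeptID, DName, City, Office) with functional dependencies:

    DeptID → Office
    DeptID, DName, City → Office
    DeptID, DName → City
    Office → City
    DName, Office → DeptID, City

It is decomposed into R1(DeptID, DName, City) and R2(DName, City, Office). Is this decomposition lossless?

No

Common attributes: R1 ∩ R2 = {DName, City}.
No dependency enlarges {DName, City}, so (DName, City)⁺ = {DName, City}.
The closure contains neither all of R1 = {DeptID, DName, City} nor all of R2 = {DName, City, Office}, so the common attributes are not a superkey of either fragment. The join is lossy.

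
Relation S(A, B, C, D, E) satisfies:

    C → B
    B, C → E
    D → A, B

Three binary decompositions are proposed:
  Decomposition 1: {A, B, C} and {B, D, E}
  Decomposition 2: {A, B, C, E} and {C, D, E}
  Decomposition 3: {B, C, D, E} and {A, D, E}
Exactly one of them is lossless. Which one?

Decomposition 1: common = {B}, closure = {B} → lossy.
Decomposition 2: common = {C, E}, closure = {B, C, E} → lossy.
Decomposition 3: common = {D, E}, closure = {A, B, D, E} → lossless.

Decomposition 3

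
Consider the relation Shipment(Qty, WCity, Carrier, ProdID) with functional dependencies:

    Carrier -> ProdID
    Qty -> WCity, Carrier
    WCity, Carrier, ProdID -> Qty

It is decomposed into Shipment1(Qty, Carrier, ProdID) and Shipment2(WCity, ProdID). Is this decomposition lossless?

No

Common attributes: Shipment1 ∩ Shipment2 = {ProdID}.
No dependency enlarges {ProdID}, so (ProdID)⁺ = {ProdID}.
The closure contains neither all of Shipment1 = {Qty, Carrier, ProdID} nor all of Shipment2 = {WCity, ProdID}, so the common attributes are not a superkey of either fragment. The join is lossy.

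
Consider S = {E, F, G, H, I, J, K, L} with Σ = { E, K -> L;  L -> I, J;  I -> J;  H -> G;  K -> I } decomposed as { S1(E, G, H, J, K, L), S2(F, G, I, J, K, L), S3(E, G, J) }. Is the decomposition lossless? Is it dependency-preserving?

lossy but dependency-preserving

Lossless test (chase): Rows 1 and 2 agree on L; apply L→I, J and equate their I, J entries. No row becomes fully distinguished — the join is lossy.
Dependency preservation: every FD's attributes lie within a single fragment, so each can be enforced locally — preserved.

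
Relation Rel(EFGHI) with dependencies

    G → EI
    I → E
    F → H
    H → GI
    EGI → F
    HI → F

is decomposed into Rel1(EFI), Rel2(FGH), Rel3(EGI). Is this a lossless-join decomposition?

Chase test. Columns are EFGHI; row i has aⱼ where attribute j ∈ Reli, else bᵢⱼ.
Initial tableau (one row per fragment):
  row 1: a1 a2 b13 b14 a5
  row 2: b21 a2 a3 a4 b25
  row 3: a1 b32 a3 b34 a5
Rows 2 and 3 agree on G; apply G→EI and equate their EI entries.
Rows 1 and 2 agree on F; apply F→H and equate their H entries.
Rows 1 and 2 agree on H; apply H→GI and equate their GI entries.
Rows 1 and 3 agree on EGI; apply EGI→F and equate their F entries.
Rows 1 and 3 agree on F; apply F→H and equate their H entries.
Row 1 is now all distinguished symbols — the join is lossless.

Yes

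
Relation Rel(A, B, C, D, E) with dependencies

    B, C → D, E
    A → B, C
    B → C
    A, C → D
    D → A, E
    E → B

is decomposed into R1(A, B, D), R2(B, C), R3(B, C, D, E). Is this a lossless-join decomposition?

Chase test. Columns are A, B, C, D, E; row i has aⱼ where attribute j ∈ Ri, else bᵢⱼ.
Initial tableau (one row per fragment):
  row 1: a1 a2 b13 a4 b15
  row 2: b21 a2 a3 b24 b25
  row 3: b31 a2 a3 a4 a5
Rows 2 and 3 agree on B, C; apply B, C→D, E and equate their D, E entries.
Rows 1 and 2 agree on B; apply B→C and equate their C entries.
Rows 1 and 2 agree on D; apply D→A, E and equate their A, E entries.
Rows 1 and 3 agree on D; apply D→A, E and equate their A, E entries.
Row 1 is now all distinguished symbols — the join is lossless.

Yes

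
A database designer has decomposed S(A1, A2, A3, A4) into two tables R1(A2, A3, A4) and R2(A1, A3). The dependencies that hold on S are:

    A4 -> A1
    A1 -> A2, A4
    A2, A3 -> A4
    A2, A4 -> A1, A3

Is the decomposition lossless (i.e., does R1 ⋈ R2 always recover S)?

No

Common attributes: R1 ∩ R2 = {A3}.
No dependency enlarges {A3}, so (A3)⁺ = {A3}.
The closure contains neither all of R1 = {A2, A3, A4} nor all of R2 = {A1, A3}, so the common attributes are not a superkey of either fragment. The join is lossy.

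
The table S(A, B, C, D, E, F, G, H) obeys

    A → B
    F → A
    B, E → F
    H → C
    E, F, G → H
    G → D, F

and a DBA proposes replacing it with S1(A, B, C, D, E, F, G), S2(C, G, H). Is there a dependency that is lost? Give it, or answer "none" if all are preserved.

Check E, F, G → H: no single fragment contains all of {E, F, G, H}, and the restricted closure of {E, F, G} across the fragments never reaches {H}.
A → B is preserved.
F → A is preserved.
B, E → F is preserved.
H → C is preserved.
G → D, F is preserved.

E, F, G → H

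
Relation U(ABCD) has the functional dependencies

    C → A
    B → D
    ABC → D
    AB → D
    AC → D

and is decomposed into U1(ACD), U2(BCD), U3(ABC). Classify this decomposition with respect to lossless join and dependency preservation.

Lossless test (chase): Rows 1 and 2 agree on C; apply C→A and equate their A entries. Rows 2 and 3 agree on B; apply B→D and equate their D entries. Row 2 is now all distinguished symbols — the join is lossless.
Dependency preservation: ABC → D; AB → D are not contained in any single fragment, but the restricted closure of each left-hand side across the fragments still reaches the right-hand side; the remaining FDs each lie inside some fragment. All dependencies are preserved.

lossless and dependency-preserving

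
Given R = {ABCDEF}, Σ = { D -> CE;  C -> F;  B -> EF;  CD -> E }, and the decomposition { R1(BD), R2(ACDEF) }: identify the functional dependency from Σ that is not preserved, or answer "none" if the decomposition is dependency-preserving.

Check B → EF: no single fragment contains all of {BEF}, and the restricted closure of {B} across the fragments never reaches {EF}.
D → CE is preserved.
C → F is preserved.
CD → E is preserved.

B -> EF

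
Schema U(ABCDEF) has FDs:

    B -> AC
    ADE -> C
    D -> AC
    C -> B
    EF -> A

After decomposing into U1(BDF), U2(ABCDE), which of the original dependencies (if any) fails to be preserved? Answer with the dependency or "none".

Check EF → A: no single fragment contains all of {AEF}, and the restricted closure of {EF} across the fragments never reaches {A}.
B → AC is preserved.
ADE → C is preserved.
D → AC is preserved.
C → B is preserved.

EF -> A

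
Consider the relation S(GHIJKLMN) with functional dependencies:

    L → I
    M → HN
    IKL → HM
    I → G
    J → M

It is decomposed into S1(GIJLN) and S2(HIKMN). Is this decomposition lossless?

No

Common attributes: S1 ∩ S2 = {IN}.
Closure of {IN}: I → G applies, adding G. So (IN)⁺ = {GIN}.
The closure contains neither all of S1 = {GIJLN} nor all of S2 = {HIKMN}, so the common attributes are not a superkey of either fragment. The join is lossy.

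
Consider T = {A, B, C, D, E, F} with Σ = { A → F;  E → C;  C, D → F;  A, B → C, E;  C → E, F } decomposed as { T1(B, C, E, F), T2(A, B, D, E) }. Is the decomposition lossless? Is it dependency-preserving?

lossless but not dependency-preserving

Lossless test: (B, E)⁺ = {B, C, E, F}, which contains all of one fragment — lossless.
Dependency preservation: the restricted closure of {A} across the fragments never reaches {F}, so A → F cannot be enforced without a join — not preserved.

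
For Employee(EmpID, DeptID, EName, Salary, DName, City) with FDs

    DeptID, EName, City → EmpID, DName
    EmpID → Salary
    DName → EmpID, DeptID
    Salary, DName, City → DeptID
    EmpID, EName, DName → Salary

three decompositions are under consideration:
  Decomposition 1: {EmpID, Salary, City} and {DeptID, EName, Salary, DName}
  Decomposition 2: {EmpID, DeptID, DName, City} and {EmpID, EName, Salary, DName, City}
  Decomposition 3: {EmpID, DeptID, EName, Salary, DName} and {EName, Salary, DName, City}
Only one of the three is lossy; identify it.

Decomposition 1: common = {Salary}, closure = {Salary} → lossy.
Decomposition 2: common = {EmpID, DName, City}, closure = {EmpID, DeptID, Salary, DName, City} → lossless.
Decomposition 3: common = {EName, Salary, DName}, closure = {EmpID, DeptID, EName, Salary, DName} → lossless.

Decomposition 1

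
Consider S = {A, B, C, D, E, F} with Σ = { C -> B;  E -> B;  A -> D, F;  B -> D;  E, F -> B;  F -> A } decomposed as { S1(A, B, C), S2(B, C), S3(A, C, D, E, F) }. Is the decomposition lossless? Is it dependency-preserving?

Lossless test (chase): Rows 1 and 3 agree on C; apply C→B and equate their B entries. Rows 1 and 3 agree on A; apply A→D, F and equate their D, F entries. Rows 1 and 2 agree on B; apply B→D and equate their D entries. Row 3 is now all distinguished symbols — the join is lossless.
Dependency preservation: the restricted closure of {E} across the fragments never reaches {B}, so E → B cannot be enforced without a join — not preserved.

lossless but not dependency-preserving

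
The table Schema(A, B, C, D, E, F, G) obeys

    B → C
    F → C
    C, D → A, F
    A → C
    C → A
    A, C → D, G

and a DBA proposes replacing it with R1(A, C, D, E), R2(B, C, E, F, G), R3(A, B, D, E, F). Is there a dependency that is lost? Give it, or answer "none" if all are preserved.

none

B → C lies within R2.
F → C lies within R2.
C, D → A, F: restricted closure across fragments reaches A, F.
A → C lies within R1.
C → A lies within R1.
A, C → D, G: restricted closure across fragments reaches D, G.
Every dependency is enforceable on the fragments, so the decomposition is dependency-preserving.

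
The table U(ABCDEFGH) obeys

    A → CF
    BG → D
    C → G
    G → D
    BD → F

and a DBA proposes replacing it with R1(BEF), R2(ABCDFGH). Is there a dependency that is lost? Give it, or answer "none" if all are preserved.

A → CF lies within R2.
BG → D lies within R2.
C → G lies within R2.
G → D lies within R2.
BD → F lies within R2.
Every dependency is enforceable on the fragments, so the decomposition is dependency-preserving.

none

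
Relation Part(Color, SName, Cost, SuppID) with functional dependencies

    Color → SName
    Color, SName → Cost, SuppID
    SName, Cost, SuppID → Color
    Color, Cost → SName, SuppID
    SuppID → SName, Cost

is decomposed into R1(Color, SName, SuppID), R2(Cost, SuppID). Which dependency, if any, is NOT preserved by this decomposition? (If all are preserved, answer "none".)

none

Color → SName lies within R1.
Color, SName → Cost, SuppID: restricted closure across fragments reaches Cost, SuppID.
SName, Cost, SuppID → Color: restricted closure across fragments reaches Color.
Color, Cost → SName, SuppID: restricted closure across fragments reaches SName, SuppID.
SuppID → SName, Cost: restricted closure across fragments reaches SName, Cost.
Every dependency is enforceable on the fragments, so the decomposition is dependency-preserving.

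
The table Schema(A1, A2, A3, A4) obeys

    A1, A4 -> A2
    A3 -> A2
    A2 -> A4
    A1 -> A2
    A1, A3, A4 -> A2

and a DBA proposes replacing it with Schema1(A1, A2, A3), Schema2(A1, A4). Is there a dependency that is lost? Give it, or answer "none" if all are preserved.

A2 -> A4

Check A2 → A4: no single fragment contains all of {A2, A4}, and the restricted closure of {A2} across the fragments never reaches {A4}.
A1, A4 → A2 is preserved.
A3 → A2 is preserved.
A1 → A2 is preserved.
A1, A3, A4 → A2 is preserved.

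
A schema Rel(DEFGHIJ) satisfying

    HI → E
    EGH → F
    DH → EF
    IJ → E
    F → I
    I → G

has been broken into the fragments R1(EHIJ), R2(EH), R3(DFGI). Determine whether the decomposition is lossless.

No

Chase test. Columns are DEFGHIJ; row i has aⱼ where attribute j ∈ Ri, else bᵢⱼ.
Initial tableau (one row per fragment):
  row 1: b11 a2 b13 b14 a5 a6 a7
  row 2: b21 a2 b23 b24 a5 b26 b27
  row 3: a1 b32 a3 a4 b35 a6 b37
Rows 1 and 3 agree on I; apply I→G and equate their G entries.
No row becomes fully distinguished — the join is lossy.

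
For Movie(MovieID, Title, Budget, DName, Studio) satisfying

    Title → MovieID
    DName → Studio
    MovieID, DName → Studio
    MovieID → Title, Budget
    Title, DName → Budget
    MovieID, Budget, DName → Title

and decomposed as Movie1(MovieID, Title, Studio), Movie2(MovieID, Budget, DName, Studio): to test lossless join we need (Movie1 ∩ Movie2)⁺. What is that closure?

MovieID, Title, Budget, Studio

Movie1 ∩ Movie2 = {MovieID, Studio}.
MovieID → Title, Budget applies, adding Title, Budget
Closure: {MovieID, Title, Budget, Studio}.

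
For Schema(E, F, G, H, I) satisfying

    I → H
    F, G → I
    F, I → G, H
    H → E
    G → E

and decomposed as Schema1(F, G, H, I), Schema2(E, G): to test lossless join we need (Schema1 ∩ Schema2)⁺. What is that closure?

Schema1 ∩ Schema2 = {G}.
G → E applies, adding E
Closure: {E, G}.

E, G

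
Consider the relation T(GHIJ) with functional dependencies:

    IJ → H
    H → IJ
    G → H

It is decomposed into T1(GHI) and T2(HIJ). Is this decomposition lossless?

Yes

Common attributes: T1 ∩ T2 = {HI}.
Closure of {HI}: H → IJ applies, adding J. So (HI)⁺ = {HIJ}.
This closure contains every attribute of T2, so T1 ∩ T2 → T2. The join is lossless.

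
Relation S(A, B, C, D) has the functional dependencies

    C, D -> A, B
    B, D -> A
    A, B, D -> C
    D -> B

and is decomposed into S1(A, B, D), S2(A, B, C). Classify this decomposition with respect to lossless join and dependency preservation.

Lossless test: (A, B)⁺ = {A, B}, which is a superkey of neither fragment — lossy.
Dependency preservation: the restricted closure of {A, B, D} across the fragments never reaches {C}, so A, B, D → C cannot be enforced without a join — not preserved.

lossy and not dependency-preserving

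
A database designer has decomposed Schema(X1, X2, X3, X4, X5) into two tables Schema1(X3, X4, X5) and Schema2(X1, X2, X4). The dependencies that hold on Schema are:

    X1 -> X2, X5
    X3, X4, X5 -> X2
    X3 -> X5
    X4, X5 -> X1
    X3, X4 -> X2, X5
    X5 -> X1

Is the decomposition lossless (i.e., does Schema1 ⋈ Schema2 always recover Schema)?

Common attributes: Schema1 ∩ Schema2 = {X4}.
No dependency enlarges {X4}, so (X4)⁺ = {X4}.
The closure contains neither all of Schema1 = {X3, X4, X5} nor all of Schema2 = {X1, X2, X4}, so the common attributes are not a superkey of either fragment. The join is lossy.

No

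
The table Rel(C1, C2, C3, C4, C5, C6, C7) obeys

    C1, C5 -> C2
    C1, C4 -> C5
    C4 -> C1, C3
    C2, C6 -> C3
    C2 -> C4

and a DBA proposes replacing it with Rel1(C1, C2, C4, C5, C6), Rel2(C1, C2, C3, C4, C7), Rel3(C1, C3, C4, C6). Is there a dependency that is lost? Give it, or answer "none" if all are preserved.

C1, C5 → C2 lies within Rel1.
C1, C4 → C5 lies within Rel1.
C4 → C1, C3 lies within Rel2.
C2, C6 → C3: restricted closure across fragments reaches C3.
C2 → C4 lies within Rel1.
Every dependency is enforceable on the fragments, so the decomposition is dependency-preserving.

none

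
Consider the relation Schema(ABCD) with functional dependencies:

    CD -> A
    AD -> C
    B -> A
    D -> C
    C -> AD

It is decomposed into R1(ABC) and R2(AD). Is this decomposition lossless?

Common attributes: R1 ∩ R2 = {A}.
No dependency enlarges {A}, so (A)⁺ = {A}.
The closure contains neither all of R1 = {ABC} nor all of R2 = {AD}, so the common attributes are not a superkey of either fragment. The join is lossy.

No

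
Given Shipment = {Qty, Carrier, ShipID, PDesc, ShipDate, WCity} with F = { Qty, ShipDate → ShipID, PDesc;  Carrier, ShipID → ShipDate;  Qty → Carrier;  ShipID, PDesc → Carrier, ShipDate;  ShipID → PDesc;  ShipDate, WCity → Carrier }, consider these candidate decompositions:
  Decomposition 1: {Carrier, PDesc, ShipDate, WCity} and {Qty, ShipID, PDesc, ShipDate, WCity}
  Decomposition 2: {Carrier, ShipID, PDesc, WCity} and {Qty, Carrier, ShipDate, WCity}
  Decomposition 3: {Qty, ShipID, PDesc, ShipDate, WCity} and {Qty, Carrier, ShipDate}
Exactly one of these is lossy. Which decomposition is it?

Decomposition 2

Decomposition 1: common = {PDesc, ShipDate, WCity}, closure = {Carrier, PDesc, ShipDate, WCity} → lossless.
Decomposition 2: common = {Carrier, WCity}, closure = {Carrier, WCity} → lossy.
Decomposition 3: common = {Qty, ShipDate}, closure = {Qty, Carrier, ShipID, PDesc, ShipDate} → lossless.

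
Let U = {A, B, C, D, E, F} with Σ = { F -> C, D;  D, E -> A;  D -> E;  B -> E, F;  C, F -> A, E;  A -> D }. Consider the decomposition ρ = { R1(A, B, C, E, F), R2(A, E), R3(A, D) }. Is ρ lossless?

Yes

Chase test. Columns are A, B, C, D, E, F; row i has aⱼ where attribute j ∈ Ri, else bᵢⱼ.
Initial tableau (one row per fragment):
  row 1: a1 a2 a3 b14 a5 a6
  row 2: a1 b22 b23 b24 a5 b26
  row 3: a1 b32 b33 a4 b35 b36
Rows 1 and 2 agree on A; apply A→D and equate their D entries.
Rows 1 and 3 agree on A; apply A→D and equate their D entries.
Rows 1 and 3 agree on D; apply D→E and equate their E entries.
Row 1 is now all distinguished symbols — the join is lossless.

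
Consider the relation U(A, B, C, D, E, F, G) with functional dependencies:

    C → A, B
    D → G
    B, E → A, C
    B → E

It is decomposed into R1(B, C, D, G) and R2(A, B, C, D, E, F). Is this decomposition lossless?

Yes

Common attributes: R1 ∩ R2 = {B, C, D}.
Closure of {B, C, D}: C → A, B applies, adding A; D → G applies, adding G; B → E applies, adding E. So (B, C, D)⁺ = {A, B, C, D, E, G}.
This closure contains every attribute of R1, so R1 ∩ R2 → R1. The join is lossless.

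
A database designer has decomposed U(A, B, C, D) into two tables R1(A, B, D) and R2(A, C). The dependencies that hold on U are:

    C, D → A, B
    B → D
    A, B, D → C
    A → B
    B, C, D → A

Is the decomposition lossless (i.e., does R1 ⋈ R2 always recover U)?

Common attributes: R1 ∩ R2 = {A}.
Closure of {A}: A → B applies, adding B; B → D applies, adding D; A, B, D → C applies, adding C. So (A)⁺ = {A, B, C, D}.
This closure contains every attribute of R1, so R1 ∩ R2 → R1. The join is lossless.

Yes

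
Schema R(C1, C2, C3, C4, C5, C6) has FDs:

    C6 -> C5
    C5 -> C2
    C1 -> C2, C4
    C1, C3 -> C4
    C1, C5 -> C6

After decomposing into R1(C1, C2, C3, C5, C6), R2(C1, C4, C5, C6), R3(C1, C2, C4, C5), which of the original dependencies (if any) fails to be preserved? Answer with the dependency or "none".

none

C6 → C5 lies within R1.
C5 → C2 lies within R1.
C1 → C2, C4 lies within R3.
C1, C3 → C4: restricted closure across fragments reaches C4.
C1, C5 → C6 lies within R1.
Every dependency is enforceable on the fragments, so the decomposition is dependency-preserving.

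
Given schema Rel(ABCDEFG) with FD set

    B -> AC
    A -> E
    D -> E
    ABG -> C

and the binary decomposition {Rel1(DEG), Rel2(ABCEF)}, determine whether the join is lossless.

No

Common attributes: Rel1 ∩ Rel2 = {E}.
No dependency enlarges {E}, so (E)⁺ = {E}.
The closure contains neither all of Rel1 = {DEG} nor all of Rel2 = {ABCEF}, so the common attributes are not a superkey of either fragment. The join is lossy.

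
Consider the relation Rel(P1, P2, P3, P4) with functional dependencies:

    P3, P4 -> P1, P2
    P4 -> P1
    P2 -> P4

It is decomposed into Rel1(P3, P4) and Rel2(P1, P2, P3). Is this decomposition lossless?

Common attributes: Rel1 ∩ Rel2 = {P3}.
No dependency enlarges {P3}, so (P3)⁺ = {P3}.
The closure contains neither all of Rel1 = {P3, P4} nor all of Rel2 = {P1, P2, P3}, so the common attributes are not a superkey of either fragment. The join is lossy.

No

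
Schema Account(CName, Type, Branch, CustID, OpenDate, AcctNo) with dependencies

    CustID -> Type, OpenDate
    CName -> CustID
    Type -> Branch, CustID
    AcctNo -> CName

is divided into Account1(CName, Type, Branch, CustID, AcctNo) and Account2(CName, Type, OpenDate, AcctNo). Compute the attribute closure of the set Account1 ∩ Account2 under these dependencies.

Account1 ∩ Account2 = {CName, Type, AcctNo}.
CName → CustID applies, adding CustID
Type → Branch, CustID applies, adding Branch
CustID → Type, OpenDate applies, adding OpenDate
Closure: {CName, Type, Branch, CustID, OpenDate, AcctNo}.

CName, Type, Branch, CustID, OpenDate, AcctNo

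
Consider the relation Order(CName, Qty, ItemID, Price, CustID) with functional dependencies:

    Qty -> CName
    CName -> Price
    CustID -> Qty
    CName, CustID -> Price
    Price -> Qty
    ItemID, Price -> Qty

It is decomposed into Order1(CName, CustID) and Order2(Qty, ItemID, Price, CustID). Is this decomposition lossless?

Yes

Common attributes: Order1 ∩ Order2 = {CustID}.
Closure of {CustID}: CustID → Qty applies, adding Qty; Qty → CName applies, adding CName; CName → Price applies, adding Price. So (CustID)⁺ = {CName, Qty, Price, CustID}.
This closure contains every attribute of Order1, so Order1 ∩ Order2 → Order1. The join is lossless.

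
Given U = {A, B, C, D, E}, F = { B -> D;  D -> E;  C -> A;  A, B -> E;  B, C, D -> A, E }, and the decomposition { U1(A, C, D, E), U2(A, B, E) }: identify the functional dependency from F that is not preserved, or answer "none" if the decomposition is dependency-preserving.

Check B → D: no single fragment contains all of {B, D}, and the restricted closure of {B} across the fragments never reaches {D}.
D → E is preserved.
C → A is preserved.
A, B → E is preserved.
B, C, D → A, E is preserved.

B -> D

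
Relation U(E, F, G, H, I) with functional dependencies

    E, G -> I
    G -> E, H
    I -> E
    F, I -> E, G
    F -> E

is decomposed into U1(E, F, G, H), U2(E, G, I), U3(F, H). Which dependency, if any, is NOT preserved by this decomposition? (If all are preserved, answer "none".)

F, I -> E, G

Check F, I → E, G: no single fragment contains all of {E, F, G, I}, and the restricted closure of {F, I} across the fragments never reaches {E, G}.
E, G → I is preserved.
G → E, H is preserved.
I → E is preserved.
F → E is preserved.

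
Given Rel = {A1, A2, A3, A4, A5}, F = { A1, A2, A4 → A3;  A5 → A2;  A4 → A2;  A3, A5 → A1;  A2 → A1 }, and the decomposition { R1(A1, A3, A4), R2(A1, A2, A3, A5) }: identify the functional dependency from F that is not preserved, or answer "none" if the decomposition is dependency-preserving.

Check A4 → A2: no single fragment contains all of {A2, A4}, and the restricted closure of {A4} across the fragments never reaches {A2}.
A1, A2, A4 → A3 is preserved.
A5 → A2 is preserved.
A3, A5 → A1 is preserved.
A2 → A1 is preserved.

A4 → A2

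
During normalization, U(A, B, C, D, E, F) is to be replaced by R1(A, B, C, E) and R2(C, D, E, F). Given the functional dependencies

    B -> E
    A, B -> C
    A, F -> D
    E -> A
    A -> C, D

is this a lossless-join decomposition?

No

Common attributes: R1 ∩ R2 = {C, E}.
Closure of {C, E}: E → A applies, adding A; A → C, D applies, adding D. So (C, E)⁺ = {A, C, D, E}.
The closure contains neither all of R1 = {A, B, C, E} nor all of R2 = {C, D, E, F}, so the common attributes are not a superkey of either fragment. The join is lossy.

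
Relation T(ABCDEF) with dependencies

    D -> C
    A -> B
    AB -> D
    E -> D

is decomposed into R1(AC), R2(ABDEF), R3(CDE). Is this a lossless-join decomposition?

Yes

Chase test. Columns are ABCDEF; row i has aⱼ where attribute j ∈ Ri, else bᵢⱼ.
Initial tableau (one row per fragment):
  row 1: a1 b12 a3 b14 b15 b16
  row 2: a1 a2 b23 a4 a5 a6
  row 3: b31 b32 a3 a4 a5 b36
Rows 2 and 3 agree on D; apply D→C and equate their C entries.
Rows 1 and 2 agree on A; apply A→B and equate their B entries.
Rows 1 and 2 agree on AB; apply AB→D and equate their D entries.
Row 2 is now all distinguished symbols — the join is lossless.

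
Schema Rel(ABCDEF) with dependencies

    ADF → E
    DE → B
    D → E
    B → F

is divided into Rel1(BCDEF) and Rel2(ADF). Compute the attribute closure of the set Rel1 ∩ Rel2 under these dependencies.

BDEF

Rel1 ∩ Rel2 = {DF}.
D → E applies, adding E
DE → B applies, adding B
Closure: {BDEF}.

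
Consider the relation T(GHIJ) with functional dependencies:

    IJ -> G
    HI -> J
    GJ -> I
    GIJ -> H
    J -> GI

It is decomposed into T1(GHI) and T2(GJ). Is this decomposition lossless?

Common attributes: T1 ∩ T2 = {G}.
No dependency enlarges {G}, so (G)⁺ = {G}.
The closure contains neither all of T1 = {GHI} nor all of T2 = {GJ}, so the common attributes are not a superkey of either fragment. The join is lossy.

No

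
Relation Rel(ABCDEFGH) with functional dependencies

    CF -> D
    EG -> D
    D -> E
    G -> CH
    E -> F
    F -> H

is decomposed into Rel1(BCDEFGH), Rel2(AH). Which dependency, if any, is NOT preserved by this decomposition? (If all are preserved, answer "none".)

none

CF → D lies within Rel1.
EG → D lies within Rel1.
D → E lies within Rel1.
G → CH lies within Rel1.
E → F lies within Rel1.
F → H lies within Rel1.
Every dependency is enforceable on the fragments, so the decomposition is dependency-preserving.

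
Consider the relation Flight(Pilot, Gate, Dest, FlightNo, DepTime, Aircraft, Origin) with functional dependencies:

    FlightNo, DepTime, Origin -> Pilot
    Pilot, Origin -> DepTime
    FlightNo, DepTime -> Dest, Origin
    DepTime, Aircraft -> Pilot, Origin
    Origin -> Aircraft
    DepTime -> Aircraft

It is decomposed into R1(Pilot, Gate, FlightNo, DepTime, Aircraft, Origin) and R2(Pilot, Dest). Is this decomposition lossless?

Common attributes: R1 ∩ R2 = {Pilot}.
No dependency enlarges {Pilot}, so (Pilot)⁺ = {Pilot}.
The closure contains neither all of R1 = {Pilot, Gate, FlightNo, DepTime, Aircraft, Origin} nor all of R2 = {Pilot, Dest}, so the common attributes are not a superkey of either fragment. The join is lossy.

No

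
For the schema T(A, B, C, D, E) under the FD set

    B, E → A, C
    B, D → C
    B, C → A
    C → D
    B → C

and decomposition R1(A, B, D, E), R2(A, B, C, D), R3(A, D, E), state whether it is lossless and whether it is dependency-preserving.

Lossless test (chase): Rows 1 and 2 agree on B, D; apply B, D→C and equate their C entries. Row 1 is now all distinguished symbols — the join is lossless.
Dependency preservation: B, E → A, C is not contained in any single fragment, but the restricted closure of its left-hand side across the fragments still reaches the right-hand side; the remaining FDs each lie inside some fragment. All dependencies are preserved.

lossless and dependency-preserving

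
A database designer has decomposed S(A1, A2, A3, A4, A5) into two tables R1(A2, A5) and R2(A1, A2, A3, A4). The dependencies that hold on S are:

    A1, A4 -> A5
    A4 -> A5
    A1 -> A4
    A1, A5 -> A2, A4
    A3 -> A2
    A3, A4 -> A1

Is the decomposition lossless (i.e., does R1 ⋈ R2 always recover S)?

Common attributes: R1 ∩ R2 = {A2}.
No dependency enlarges {A2}, so (A2)⁺ = {A2}.
The closure contains neither all of R1 = {A2, A5} nor all of R2 = {A1, A2, A3, A4}, so the common attributes are not a superkey of either fragment. The join is lossy.

No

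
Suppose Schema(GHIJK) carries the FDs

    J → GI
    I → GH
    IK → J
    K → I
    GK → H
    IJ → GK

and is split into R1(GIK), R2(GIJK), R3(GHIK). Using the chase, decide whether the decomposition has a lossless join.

Chase test. Columns are GHIJK; row i has aⱼ where attribute j ∈ Ri, else bᵢⱼ.
Initial tableau (one row per fragment):
  row 1: a1 b12 a3 b14 a5
  row 2: a1 b22 a3 a4 a5
  row 3: a1 a2 a3 b34 a5
Rows 1 and 2 agree on I; apply I→GH and equate their GH entries.
Rows 1 and 3 agree on I; apply I→GH and equate their GH entries.
Rows 1 and 2 agree on IK; apply IK→J and equate their J entries.
Rows 1 and 3 agree on IK; apply IK→J and equate their J entries.
Row 1 is now all distinguished symbols — the join is lossless.

Yes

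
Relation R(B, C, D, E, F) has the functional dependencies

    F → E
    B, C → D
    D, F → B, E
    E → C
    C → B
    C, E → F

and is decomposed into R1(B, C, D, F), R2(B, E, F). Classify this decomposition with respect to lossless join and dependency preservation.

lossless and dependency-preserving

Lossless test: (B, F)⁺ = {B, C, D, E, F}, which contains all of one fragment — lossless.
Dependency preservation: D, F → B, E; E → C; C, E → F are not contained in any single fragment, but the restricted closure of each left-hand side across the fragments still reaches the right-hand side; the remaining FDs each lie inside some fragment. All dependencies are preserved.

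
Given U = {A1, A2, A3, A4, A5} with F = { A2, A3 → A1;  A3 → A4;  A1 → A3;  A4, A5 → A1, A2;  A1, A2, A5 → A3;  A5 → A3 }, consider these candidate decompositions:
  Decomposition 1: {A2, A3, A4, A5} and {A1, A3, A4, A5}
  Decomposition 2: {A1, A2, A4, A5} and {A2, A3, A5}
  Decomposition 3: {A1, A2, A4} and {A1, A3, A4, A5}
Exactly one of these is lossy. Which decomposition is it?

Decomposition 3

Decomposition 1: common = {A3, A4, A5}, closure = {A1, A2, A3, A4, A5} → lossless.
Decomposition 2: common = {A2, A5}, closure = {A1, A2, A3, A4, A5} → lossless.
Decomposition 3: common = {A1, A4}, closure = {A1, A3, A4} → lossy.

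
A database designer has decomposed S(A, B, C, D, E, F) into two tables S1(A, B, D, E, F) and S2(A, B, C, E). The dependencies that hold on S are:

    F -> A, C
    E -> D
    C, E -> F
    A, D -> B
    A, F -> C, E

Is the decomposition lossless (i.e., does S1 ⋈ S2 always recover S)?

No

Common attributes: S1 ∩ S2 = {A, B, E}.
Closure of {A, B, E}: E → D applies, adding D. So (A, B, E)⁺ = {A, B, D, E}.
The closure contains neither all of S1 = {A, B, D, E, F} nor all of S2 = {A, B, C, E}, so the common attributes are not a superkey of either fragment. The join is lossy.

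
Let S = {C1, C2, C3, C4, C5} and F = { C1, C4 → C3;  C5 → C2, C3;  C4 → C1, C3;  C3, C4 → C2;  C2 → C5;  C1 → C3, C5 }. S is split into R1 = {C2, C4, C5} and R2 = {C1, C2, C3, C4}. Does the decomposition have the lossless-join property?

Common attributes: R1 ∩ R2 = {C2, C4}.
Closure of {C2, C4}: C4 → C1, C3 applies, adding C1, C3; C2 → C5 applies, adding C5. So (C2, C4)⁺ = {C1, C2, C3, C4, C5}.
This closure contains every attribute of R1, so R1 ∩ R2 → R1. The join is lossless.

Yes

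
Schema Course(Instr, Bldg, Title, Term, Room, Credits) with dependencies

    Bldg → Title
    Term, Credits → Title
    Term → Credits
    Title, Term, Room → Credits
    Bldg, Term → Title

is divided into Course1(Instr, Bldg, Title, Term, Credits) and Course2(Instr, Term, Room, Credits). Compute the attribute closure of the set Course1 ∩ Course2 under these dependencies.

Course1 ∩ Course2 = {Instr, Term, Credits}.
Term, Credits → Title applies, adding Title
Closure: {Instr, Title, Term, Credits}.

Instr, Title, Term, Credits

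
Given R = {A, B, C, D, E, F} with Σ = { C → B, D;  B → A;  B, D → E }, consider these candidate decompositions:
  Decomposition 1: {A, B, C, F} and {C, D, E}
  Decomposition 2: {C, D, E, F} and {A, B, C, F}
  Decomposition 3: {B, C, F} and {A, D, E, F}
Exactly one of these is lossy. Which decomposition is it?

Decomposition 3

Decomposition 1: common = {C}, closure = {A, B, C, D, E} → lossless.
Decomposition 2: common = {C, F}, closure = {A, B, C, D, E, F} → lossless.
Decomposition 3: common = {F}, closure = {F} → lossy.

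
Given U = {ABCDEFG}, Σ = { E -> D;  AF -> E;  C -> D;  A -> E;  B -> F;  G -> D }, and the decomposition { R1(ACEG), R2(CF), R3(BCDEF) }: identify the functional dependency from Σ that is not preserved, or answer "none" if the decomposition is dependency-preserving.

G -> D

Check G → D: no single fragment contains all of {DG}, and the restricted closure of {G} across the fragments never reaches {D}.
E → D is preserved.
AF → E is preserved.
C → D is preserved.
A → E is preserved.
B → F is preserved.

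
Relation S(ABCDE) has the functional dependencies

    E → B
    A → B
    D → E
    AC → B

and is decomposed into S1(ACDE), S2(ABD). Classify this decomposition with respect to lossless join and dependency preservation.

Lossless test: (AD)⁺ = {ABDE}, which contains all of one fragment — lossless.
Dependency preservation: the restricted closure of {E} across the fragments never reaches {B}, so E → B cannot be enforced without a join — not preserved.

lossless but not dependency-preserving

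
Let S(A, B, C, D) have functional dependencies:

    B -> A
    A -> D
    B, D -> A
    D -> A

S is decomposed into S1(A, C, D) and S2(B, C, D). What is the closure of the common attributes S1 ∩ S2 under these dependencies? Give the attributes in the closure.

A, C, D

S1 ∩ S2 = {C, D}.
D → A applies, adding A
Closure: {A, C, D}.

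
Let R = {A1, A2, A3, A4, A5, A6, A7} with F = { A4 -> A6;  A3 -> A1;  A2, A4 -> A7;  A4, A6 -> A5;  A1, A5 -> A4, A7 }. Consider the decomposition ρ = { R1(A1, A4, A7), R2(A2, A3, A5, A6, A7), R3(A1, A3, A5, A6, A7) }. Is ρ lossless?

Chase test. Columns are A1, A2, A3, A4, A5, A6, A7; row i has aⱼ where attribute j ∈ Ri, else bᵢⱼ.
Initial tableau (one row per fragment):
  row 1: a1 b12 b13 a4 b15 b16 a7
  row 2: b21 a2 a3 b24 a5 a6 a7
  row 3: a1 b32 a3 b34 a5 a6 a7
Rows 2 and 3 agree on A3; apply A3→A1 and equate their A1 entries.
Rows 2 and 3 agree on A1, A5; apply A1, A5→A4, A7 and equate their A4, A7 entries.
No row becomes fully distinguished — the join is lossy.

No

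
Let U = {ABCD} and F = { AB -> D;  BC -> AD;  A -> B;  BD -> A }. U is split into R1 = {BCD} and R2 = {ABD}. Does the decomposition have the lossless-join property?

Yes

Common attributes: R1 ∩ R2 = {BD}.
Closure of {BD}: BD → A applies, adding A. So (BD)⁺ = {ABD}.
This closure contains every attribute of R2, so R1 ∩ R2 → R2. The join is lossless.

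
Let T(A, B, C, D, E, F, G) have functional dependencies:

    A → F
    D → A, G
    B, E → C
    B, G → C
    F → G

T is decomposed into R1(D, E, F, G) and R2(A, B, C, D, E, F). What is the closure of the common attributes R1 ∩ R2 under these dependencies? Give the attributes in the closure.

A, D, E, F, G

R1 ∩ R2 = {D, E, F}.
D → A, G applies, adding A, G
Closure: {A, D, E, F, G}.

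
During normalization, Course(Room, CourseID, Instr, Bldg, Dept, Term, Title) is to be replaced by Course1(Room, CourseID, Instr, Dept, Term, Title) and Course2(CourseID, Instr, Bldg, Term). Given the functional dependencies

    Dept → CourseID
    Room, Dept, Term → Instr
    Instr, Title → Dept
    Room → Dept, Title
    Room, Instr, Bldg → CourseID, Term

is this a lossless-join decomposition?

Common attributes: Course1 ∩ Course2 = {CourseID, Instr, Term}.
No dependency enlarges {CourseID, Instr, Term}, so (CourseID, Instr, Term)⁺ = {CourseID, Instr, Term}.
The closure contains neither all of Course1 = {Room, CourseID, Instr, Dept, Term, Title} nor all of Course2 = {CourseID, Instr, Bldg, Term}, so the common attributes are not a superkey of either fragment. The join is lossy.

No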